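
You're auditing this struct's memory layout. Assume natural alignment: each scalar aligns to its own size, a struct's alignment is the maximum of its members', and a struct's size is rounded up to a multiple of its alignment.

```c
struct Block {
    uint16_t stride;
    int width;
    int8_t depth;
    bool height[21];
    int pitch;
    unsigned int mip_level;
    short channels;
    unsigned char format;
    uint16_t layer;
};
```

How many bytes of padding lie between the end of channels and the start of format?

0

0..2  stride  (2B, 2-aligned)
2..4  -- padding (2B)
4..8  width  (4B, 4-aligned)
8..9  depth  (1B, 1-aligned)
9..30  height  (21B, 1-aligned)
30..32  -- padding (2B)
32..36  pitch  (4B, 4-aligned)
36..40  mip_level  (4B, 4-aligned)
40..42  channels  (2B, 2-aligned)
42..43  format  (1B, 1-aligned)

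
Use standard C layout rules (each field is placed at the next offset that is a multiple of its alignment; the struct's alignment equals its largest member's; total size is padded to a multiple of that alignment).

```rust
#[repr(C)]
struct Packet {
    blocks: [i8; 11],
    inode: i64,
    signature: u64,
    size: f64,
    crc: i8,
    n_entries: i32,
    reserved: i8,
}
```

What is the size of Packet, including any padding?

56

@0: blocks [11B, align 1] → 11
+5 pad (align 8)
@16: inode [8B, align 8] → 24
@24: signature [8B, align 8] → 32
@32: size [8B, align 8] → 40
@40: crc [1B, align 1] → 41
+3 pad (align 4)
@44: n_entries [4B, align 4] → 48
@48: reserved [1B, align 1] → 49
+7 tail pad (align 8)
size 56, align 8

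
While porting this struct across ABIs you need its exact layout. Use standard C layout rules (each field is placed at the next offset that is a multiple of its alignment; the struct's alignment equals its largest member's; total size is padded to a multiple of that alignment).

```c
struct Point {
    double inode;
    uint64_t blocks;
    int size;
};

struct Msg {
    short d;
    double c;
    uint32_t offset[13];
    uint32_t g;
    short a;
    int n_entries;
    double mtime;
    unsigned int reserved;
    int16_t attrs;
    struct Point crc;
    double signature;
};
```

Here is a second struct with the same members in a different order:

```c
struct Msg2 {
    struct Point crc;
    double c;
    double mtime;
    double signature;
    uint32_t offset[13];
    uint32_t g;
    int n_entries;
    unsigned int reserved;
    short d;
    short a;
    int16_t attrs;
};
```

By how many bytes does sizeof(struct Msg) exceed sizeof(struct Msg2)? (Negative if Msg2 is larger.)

8

Point: inode at 0 (size 8, align 8) → ends 8; blocks at 8 (size 8, align 8) → ends 16; size at 16 (size 4, align 4) → ends 20; tail pad 4 to reach multiple of 8; total 24 bytes, alignment 8
d at 0 (size 2, align 2) → ends 2
pad 6 to align 8 for c
c at 8 (size 8, align 8) → ends 16
offset at 16 (size 52, align 4) → ends 68
g at 68 (size 4, align 4) → ends 72
a at 72 (size 2, align 2) → ends 74
pad 2 to align 4 for n_entries
n_entries at 76 (size 4, align 4) → ends 80
mtime at 80 (size 8, align 8) → ends 88
reserved at 88 (size 4, align 4) → ends 92
attrs at 92 (size 2, align 2) → ends 94
pad 2 to align 8 for crc
crc at 96 (size 24, align 8) → ends 120
signature at 120 (size 8, align 8) → ends 128
total 128 bytes, alignment 8
— Msg2 —
crc at 0 (size 24, align 8) → ends 24
c at 24 (size 8, align 8) → ends 32
mtime at 32 (size 8, align 8) → ends 40
signature at 40 (size 8, align 8) → ends 48
offset at 48 (size 52, align 4) → ends 100
g at 100 (size 4, align 4) → ends 104
n_entries at 104 (size 4, align 4) → ends 108
reserved at 108 (size 4, align 4) → ends 112
d at 112 (size 2, align 2) → ends 114
a at 114 (size 2, align 2) → ends 116
attrs at 116 (size 2, align 2) → ends 118
tail pad 2 to reach multiple of 8
total 120 bytes, alignment 8
128 − 120 = 8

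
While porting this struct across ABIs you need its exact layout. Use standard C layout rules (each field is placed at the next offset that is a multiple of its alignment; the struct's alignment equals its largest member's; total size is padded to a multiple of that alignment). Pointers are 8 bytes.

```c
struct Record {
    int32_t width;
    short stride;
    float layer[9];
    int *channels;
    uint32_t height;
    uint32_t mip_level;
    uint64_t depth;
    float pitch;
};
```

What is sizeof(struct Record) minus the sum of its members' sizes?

10

width at 0 (size 4, align 4) → ends 4
stride at 4 (size 2, align 2) → ends 6
pad 2 to align 4 for layer
layer at 8 (size 36, align 4) → ends 44
pad 4 to align 8 for channels
channels at 48 (size 8, align 8) → ends 56
height at 56 (size 4, align 4) → ends 60
mip_level at 60 (size 4, align 4) → ends 64
depth at 64 (size 8, align 8) → ends 72
pitch at 72 (size 4, align 4) → ends 76
tail pad 4 to reach multiple of 8
total 80 bytes, alignment 8
data bytes 70, size 80 → padding 10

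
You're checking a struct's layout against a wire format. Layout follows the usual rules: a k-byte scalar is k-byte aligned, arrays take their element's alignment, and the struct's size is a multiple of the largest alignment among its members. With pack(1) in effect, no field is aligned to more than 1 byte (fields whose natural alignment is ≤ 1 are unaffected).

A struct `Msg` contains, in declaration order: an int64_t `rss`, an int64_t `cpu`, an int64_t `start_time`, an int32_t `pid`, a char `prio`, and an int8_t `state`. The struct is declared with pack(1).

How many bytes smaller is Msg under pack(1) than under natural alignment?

natural layout:
  rss at 0 (size 8, align 8) → ends 8
  cpu at 8 (size 8, align 8) → ends 16
  start_time at 16 (size 8, align 8) → ends 24
  pid at 24 (size 4, align 4) → ends 28
  prio at 28 (size 1, align 1) → ends 29
  state at 29 (size 1, align 1) → ends 30
  tail pad 2 to reach multiple of 8
  total 32 bytes, alignment 8
packed(1) layout:
  rss at 0 (size 8, align 1) → ends 8
  cpu at 8 (size 8, align 1) → ends 16
  start_time at 16 (size 8, align 1) → ends 24
  pid at 24 (size 4, align 1) → ends 28
  prio at 28 (size 1, align 1) → ends 29
  state at 29 (size 1, align 1) → ends 30
  total 30 bytes, alignment 1
32 − 30 = 2

2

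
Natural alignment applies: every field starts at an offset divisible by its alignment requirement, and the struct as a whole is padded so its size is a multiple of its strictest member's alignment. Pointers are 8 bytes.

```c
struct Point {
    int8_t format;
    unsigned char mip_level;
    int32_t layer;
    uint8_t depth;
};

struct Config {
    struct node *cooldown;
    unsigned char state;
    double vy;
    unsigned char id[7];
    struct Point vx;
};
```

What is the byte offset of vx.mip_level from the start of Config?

33

Point: 0..1  format  (1B, 1-aligned); 1..2  mip_level  (1B, 1-aligned); 2..4  -- padding (2B); 4..8  layer  (4B, 4-aligned); 8..9  depth  (1B, 1-aligned); 9..12  -- tail padding (3B); sizeof = 12, alignof = 4
0..8  cooldown  (8B, 8-aligned)
8..9  state  (1B, 1-aligned)
9..16  -- padding (7B)
16..24  vy  (8B, 8-aligned)
24..31  id  (7B, 1-aligned)
31..32  -- padding (1B)
32..44  vx  (12B, 4-aligned)
within Point: mip_level at 1
32 + 1 = 33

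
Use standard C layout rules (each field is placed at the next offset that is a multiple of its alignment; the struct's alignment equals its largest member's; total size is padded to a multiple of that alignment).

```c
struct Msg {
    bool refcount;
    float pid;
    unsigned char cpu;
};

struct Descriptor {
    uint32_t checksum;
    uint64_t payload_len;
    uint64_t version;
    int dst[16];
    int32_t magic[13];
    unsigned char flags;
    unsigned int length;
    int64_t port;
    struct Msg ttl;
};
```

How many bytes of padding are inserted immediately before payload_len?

Msg: @0: refcount [1B, align 1] → 1; +3 pad (align 4); @4: pid [4B, align 4] → 8; @8: cpu [1B, align 1] → 9; +3 tail pad (align 4); size 12, align 4
@0: checksum [4B, align 4] → 4
+4 pad (align 8)
@8: payload_len [8B, align 8] → 16

4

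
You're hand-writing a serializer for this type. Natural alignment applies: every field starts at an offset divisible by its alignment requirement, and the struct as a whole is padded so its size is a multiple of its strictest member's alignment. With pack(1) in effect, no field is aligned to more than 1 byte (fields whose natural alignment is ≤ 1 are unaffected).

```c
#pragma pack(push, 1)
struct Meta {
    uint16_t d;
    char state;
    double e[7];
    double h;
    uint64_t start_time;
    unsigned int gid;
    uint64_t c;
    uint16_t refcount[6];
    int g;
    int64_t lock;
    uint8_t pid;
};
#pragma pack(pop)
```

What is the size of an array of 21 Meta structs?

2352

d at 0 (size 2, align 1) → ends 2
state at 2 (size 1, align 1) → ends 3
e at 3 (size 56, align 1) → ends 59
h at 59 (size 8, align 1) → ends 67
start_time at 67 (size 8, align 1) → ends 75
gid at 75 (size 4, align 1) → ends 79
c at 79 (size 8, align 1) → ends 87
refcount at 87 (size 12, align 1) → ends 99
g at 99 (size 4, align 1) → ends 103
lock at 103 (size 8, align 1) → ends 111
pid at 111 (size 1, align 1) → ends 112
total 112 bytes, alignment 1
array of 21: 21 × 112 = 2352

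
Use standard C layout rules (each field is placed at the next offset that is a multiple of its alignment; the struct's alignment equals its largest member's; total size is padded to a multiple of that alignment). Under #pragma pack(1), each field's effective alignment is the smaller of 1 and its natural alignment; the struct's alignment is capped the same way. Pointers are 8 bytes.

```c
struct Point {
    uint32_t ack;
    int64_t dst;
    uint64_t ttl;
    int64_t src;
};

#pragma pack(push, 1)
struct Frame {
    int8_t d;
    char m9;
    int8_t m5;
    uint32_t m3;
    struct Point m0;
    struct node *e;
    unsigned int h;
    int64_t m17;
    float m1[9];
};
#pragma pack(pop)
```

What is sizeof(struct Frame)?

95 bytes

Point: ack at 0 (size 4, align 4) → ends 4; pad 4 to align 8 for dst; dst at 8 (size 8, align 8) → ends 16; ttl at 16 (size 8, align 8) → ends 24; src at 24 (size 8, align 8) → ends 32; total 32 bytes, alignment 8
d at 0 (size 1, align 1) → ends 1
m9 at 1 (size 1, align 1) → ends 2
m5 at 2 (size 1, align 1) → ends 3
m3 at 3 (size 4, align 1) → ends 7
m0 at 7 (size 32, align 1) → ends 39
e at 39 (size 8, align 1) → ends 47
h at 47 (size 4, align 1) → ends 51
m17 at 51 (size 8, align 1) → ends 59
m1 at 59 (size 36, align 1) → ends 95
total 95 bytes, alignment 1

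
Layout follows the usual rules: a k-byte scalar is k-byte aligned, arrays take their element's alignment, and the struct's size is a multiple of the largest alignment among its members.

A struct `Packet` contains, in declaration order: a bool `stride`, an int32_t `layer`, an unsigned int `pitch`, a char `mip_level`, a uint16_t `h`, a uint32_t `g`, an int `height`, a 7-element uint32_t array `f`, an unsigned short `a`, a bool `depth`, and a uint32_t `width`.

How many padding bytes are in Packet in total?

stride at 0 (size 1, align 1) → ends 1
pad 3 to align 4 for layer
layer at 4 (size 4, align 4) → ends 8
pitch at 8 (size 4, align 4) → ends 12
mip_level at 12 (size 1, align 1) → ends 13
pad 1 to align 2 for h
h at 14 (size 2, align 2) → ends 16
g at 16 (size 4, align 4) → ends 20
height at 20 (size 4, align 4) → ends 24
f at 24 (size 28, align 4) → ends 52
a at 52 (size 2, align 2) → ends 54
depth at 54 (size 1, align 1) → ends 55
pad 1 to align 4 for width
width at 56 (size 4, align 4) → ends 60
total 60 bytes, alignment 4
data bytes 55, size 60 → padding 5

5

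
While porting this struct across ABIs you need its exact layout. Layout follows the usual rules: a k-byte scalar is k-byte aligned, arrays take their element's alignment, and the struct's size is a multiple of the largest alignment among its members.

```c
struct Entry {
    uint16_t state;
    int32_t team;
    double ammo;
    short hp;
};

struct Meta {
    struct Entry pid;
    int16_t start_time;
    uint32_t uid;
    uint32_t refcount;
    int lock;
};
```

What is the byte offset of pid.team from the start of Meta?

Entry: 0..2  state  (2B, 2-aligned); 2..4  -- padding (2B); 4..8  team  (4B, 4-aligned); 8..16  ammo  (8B, 8-aligned); 16..18  hp  (2B, 2-aligned); 18..24  -- tail padding (6B); sizeof = 24, alignof = 8
0..24  pid  (24B, 8-aligned)
within Entry: team at 4
0 + 4 = 4

4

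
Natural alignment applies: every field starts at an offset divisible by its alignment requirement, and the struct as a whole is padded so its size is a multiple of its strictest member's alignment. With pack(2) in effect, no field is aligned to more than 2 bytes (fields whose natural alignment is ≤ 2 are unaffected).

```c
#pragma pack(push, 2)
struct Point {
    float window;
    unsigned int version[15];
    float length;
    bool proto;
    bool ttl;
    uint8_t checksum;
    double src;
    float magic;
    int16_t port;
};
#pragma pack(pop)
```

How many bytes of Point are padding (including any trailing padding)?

1

0..4  window  (4B, 2-aligned)
4..64  version  (60B, 2-aligned)
64..68  length  (4B, 2-aligned)
68..69  proto  (1B, 1-aligned)
69..70  ttl  (1B, 1-aligned)
70..71  checksum  (1B, 1-aligned)
71..72  -- padding (1B)
72..80  src  (8B, 2-aligned)
80..84  magic  (4B, 2-aligned)
84..86  port  (2B, 2-aligned)
sizeof = 86, alignof = 2
data bytes 85, size 86 → padding 1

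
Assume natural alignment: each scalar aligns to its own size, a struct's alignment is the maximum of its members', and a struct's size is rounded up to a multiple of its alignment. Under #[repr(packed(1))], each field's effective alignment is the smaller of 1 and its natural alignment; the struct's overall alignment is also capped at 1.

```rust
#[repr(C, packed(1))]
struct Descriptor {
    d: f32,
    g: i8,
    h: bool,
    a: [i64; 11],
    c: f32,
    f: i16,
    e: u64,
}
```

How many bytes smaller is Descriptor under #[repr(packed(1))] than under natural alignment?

natural layout:
  0..4  d  (4B, 4-aligned)
  4..5  g  (1B, 1-aligned)
  5..6  h  (1B, 1-aligned)
  6..8  -- padding (2B)
  8..96  a  (88B, 8-aligned)
  96..100  c  (4B, 4-aligned)
  100..102  f  (2B, 2-aligned)
  102..104  -- padding (2B)
  104..112  e  (8B, 8-aligned)
  sizeof = 112, alignof = 8
packed(1) layout:
  0..4  d  (4B, 1-aligned)
  4..5  g  (1B, 1-aligned)
  5..6  h  (1B, 1-aligned)
  6..94  a  (88B, 1-aligned)
  94..98  c  (4B, 1-aligned)
  98..100  f  (2B, 1-aligned)
  100..108  e  (8B, 1-aligned)
  sizeof = 108, alignof = 1
112 − 108 = 4

4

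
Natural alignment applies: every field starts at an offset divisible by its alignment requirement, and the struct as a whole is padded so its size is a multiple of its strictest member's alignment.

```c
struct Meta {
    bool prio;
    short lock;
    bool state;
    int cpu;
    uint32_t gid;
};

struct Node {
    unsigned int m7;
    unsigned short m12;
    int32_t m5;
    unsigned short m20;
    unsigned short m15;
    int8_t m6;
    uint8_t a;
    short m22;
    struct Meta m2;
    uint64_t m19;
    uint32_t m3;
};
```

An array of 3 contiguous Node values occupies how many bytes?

168

Meta: @0: prio [1B, align 1] → 1; +1 pad (align 2); @2: lock [2B, align 2] → 4; @4: state [1B, align 1] → 5; +3 pad (align 4); @8: cpu [4B, align 4] → 12; @12: gid [4B, align 4] → 16; size 16, align 4
@0: m7 [4B, align 4] → 4
@4: m12 [2B, align 2] → 6
+2 pad (align 4)
@8: m5 [4B, align 4] → 12
@12: m20 [2B, align 2] → 14
@14: m15 [2B, align 2] → 16
@16: m6 [1B, align 1] → 17
@17: a [1B, align 1] → 18
@18: m22 [2B, align 2] → 20
@20: m2 [16B, align 4] → 36
+4 pad (align 8)
@40: m19 [8B, align 8] → 48
@48: m3 [4B, align 4] → 52
+4 tail pad (align 8)
size 56, align 8
array of 3: 3 × 56 = 168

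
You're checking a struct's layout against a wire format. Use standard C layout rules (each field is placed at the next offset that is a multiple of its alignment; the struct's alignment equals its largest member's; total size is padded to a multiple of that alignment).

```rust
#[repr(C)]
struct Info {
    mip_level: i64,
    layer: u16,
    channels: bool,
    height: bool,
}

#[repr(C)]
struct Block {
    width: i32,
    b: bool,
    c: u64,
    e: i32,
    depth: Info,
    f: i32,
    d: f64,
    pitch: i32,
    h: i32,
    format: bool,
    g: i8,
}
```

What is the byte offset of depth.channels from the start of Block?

34

Info: @0: mip_level [8B, align 8] → 8; @8: layer [2B, align 2] → 10; @10: channels [1B, align 1] → 11; @11: height [1B, align 1] → 12; +4 tail pad (align 8); size 16, align 8
@0: width [4B, align 4] → 4
@4: b [1B, align 1] → 5
+3 pad (align 8)
@8: c [8B, align 8] → 16
@16: e [4B, align 4] → 20
+4 pad (align 8)
@24: depth [16B, align 8] → 40
within Info: channels at 10
24 + 10 = 34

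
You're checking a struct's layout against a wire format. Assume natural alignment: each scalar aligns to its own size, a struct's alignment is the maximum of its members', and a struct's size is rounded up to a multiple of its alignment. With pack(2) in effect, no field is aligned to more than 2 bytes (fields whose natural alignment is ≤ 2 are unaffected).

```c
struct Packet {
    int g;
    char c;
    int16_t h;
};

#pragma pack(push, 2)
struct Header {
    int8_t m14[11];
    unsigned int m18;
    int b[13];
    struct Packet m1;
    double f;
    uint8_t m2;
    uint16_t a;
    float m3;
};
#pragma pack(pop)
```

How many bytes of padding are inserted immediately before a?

1

Packet: @0: g [4B, align 4] → 4; @4: c [1B, align 1] → 5; +1 pad (align 2); @6: h [2B, align 2] → 8; size 8, align 4
@0: m14 [11B, align 1] → 11
+1 pad (align 2)
@12: m18 [4B, align 2] → 16
@16: b [52B, align 2] → 68
@68: m1 [8B, align 2] → 76
@76: f [8B, align 2] → 84
@84: m2 [1B, align 1] → 85
+1 pad (align 2)
@86: a [2B, align 2] → 88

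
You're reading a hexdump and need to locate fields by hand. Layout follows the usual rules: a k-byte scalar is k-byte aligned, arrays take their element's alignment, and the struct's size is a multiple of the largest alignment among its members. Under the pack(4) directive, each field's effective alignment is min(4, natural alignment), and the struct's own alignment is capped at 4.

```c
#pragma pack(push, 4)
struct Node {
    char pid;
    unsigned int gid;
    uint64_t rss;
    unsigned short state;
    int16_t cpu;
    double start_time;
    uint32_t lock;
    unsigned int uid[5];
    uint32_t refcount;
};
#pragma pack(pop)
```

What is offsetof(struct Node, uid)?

@0: pid [1B, align 1] → 1
+3 pad (align 4)
@4: gid [4B, align 4] → 8
@8: rss [8B, align 4] → 16
@16: state [2B, align 2] → 18
@18: cpu [2B, align 2] → 20
@20: start_time [8B, align 4] → 28
@28: lock [4B, align 4] → 32
@32: uid [20B, align 4] → 52

32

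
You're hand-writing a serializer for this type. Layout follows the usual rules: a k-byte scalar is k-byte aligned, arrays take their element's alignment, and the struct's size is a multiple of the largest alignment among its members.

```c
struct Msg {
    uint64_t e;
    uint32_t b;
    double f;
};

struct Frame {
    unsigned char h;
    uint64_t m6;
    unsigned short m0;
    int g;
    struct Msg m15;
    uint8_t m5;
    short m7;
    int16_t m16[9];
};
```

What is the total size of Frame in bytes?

Msg: 0..8  e  (8B, 8-aligned); 8..12  b  (4B, 4-aligned); 12..16  -- padding (4B); 16..24  f  (8B, 8-aligned); sizeof = 24, alignof = 8
0..1  h  (1B, 1-aligned)
1..8  -- padding (7B)
8..16  m6  (8B, 8-aligned)
16..18  m0  (2B, 2-aligned)
18..20  -- padding (2B)
20..24  g  (4B, 4-aligned)
24..48  m15  (24B, 8-aligned)
48..49  m5  (1B, 1-aligned)
49..50  -- padding (1B)
50..52  m7  (2B, 2-aligned)
52..70  m16  (18B, 2-aligned)
70..72  -- tail padding (2B)
sizeof = 72, alignof = 8

72 bytes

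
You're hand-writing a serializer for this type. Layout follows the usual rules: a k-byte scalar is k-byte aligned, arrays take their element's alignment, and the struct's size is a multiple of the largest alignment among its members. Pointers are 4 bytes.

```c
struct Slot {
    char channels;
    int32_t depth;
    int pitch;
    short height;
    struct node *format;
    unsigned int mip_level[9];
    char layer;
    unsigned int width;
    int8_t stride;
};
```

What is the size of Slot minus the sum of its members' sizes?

11

@0: channels [1B, align 1] → 1
+3 pad (align 4)
@4: depth [4B, align 4] → 8
@8: pitch [4B, align 4] → 12
@12: height [2B, align 2] → 14
+2 pad (align 4)
@16: format [4B, align 4] → 20
@20: mip_level [36B, align 4] → 56
@56: layer [1B, align 1] → 57
+3 pad (align 4)
@60: width [4B, align 4] → 64
@64: stride [1B, align 1] → 65
+3 tail pad (align 4)
size 68, align 4
data bytes 57, size 68 → padding 11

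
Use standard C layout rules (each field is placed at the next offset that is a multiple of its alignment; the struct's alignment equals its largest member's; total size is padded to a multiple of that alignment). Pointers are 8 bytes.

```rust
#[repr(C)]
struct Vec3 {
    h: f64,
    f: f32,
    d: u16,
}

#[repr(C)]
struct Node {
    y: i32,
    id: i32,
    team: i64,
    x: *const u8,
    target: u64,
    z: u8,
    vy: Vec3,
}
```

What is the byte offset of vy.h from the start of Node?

40

Vec3: 0..8  h  (8B, 8-aligned); 8..12  f  (4B, 4-aligned); 12..14  d  (2B, 2-aligned); 14..16  -- tail padding (2B); sizeof = 16, alignof = 8
0..4  y  (4B, 4-aligned)
4..8  id  (4B, 4-aligned)
8..16  team  (8B, 8-aligned)
16..24  x  (8B, 8-aligned)
24..32  target  (8B, 8-aligned)
32..33  z  (1B, 1-aligned)
33..40  -- padding (7B)
40..56  vy  (16B, 8-aligned)
within Vec3: h at 0
40 + 0 = 40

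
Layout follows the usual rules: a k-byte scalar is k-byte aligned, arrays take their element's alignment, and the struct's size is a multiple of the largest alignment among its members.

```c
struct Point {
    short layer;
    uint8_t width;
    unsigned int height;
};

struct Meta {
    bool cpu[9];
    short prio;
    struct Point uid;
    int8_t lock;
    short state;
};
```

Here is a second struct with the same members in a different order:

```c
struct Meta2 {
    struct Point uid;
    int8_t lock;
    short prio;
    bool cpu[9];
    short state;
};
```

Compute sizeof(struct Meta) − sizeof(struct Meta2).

Point: 0..2  layer  (2B, 2-aligned); 2..3  width  (1B, 1-aligned); 3..4  -- padding (1B); 4..8  height  (4B, 4-aligned); sizeof = 8, alignof = 4
0..9  cpu  (9B, 1-aligned)
9..10  -- padding (1B)
10..12  prio  (2B, 2-aligned)
12..20  uid  (8B, 4-aligned)
20..21  lock  (1B, 1-aligned)
21..22  -- padding (1B)
22..24  state  (2B, 2-aligned)
sizeof = 24, alignof = 4
— Meta2 —
0..8  uid  (8B, 4-aligned)
8..9  lock  (1B, 1-aligned)
9..10  -- padding (1B)
10..12  prio  (2B, 2-aligned)
12..21  cpu  (9B, 1-aligned)
21..22  -- padding (1B)
22..24  state  (2B, 2-aligned)
sizeof = 24, alignof = 4
24 − 24 = 0

0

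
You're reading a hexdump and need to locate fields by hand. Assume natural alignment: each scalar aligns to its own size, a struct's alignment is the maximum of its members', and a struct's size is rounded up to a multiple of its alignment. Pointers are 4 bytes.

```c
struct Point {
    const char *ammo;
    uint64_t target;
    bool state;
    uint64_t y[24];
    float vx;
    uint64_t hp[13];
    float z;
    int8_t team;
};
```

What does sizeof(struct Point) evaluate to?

336 bytes

@0: ammo [4B, align 4] → 4
+4 pad (align 8)
@8: target [8B, align 8] → 16
@16: state [1B, align 1] → 17
+7 pad (align 8)
@24: y [192B, align 8] → 216
@216: vx [4B, align 4] → 220
+4 pad (align 8)
@224: hp [104B, align 8] → 328
@328: z [4B, align 4] → 332
@332: team [1B, align 1] → 333
+3 tail pad (align 8)
size 336, align 8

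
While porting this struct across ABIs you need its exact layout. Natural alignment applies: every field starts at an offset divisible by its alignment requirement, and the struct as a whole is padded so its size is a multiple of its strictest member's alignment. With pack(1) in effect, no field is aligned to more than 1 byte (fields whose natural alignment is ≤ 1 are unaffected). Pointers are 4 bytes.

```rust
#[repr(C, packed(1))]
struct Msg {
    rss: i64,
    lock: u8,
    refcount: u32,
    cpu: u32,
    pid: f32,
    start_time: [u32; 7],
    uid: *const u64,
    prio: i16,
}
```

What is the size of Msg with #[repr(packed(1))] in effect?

rss at 0 (size 8, align 1) → ends 8
lock at 8 (size 1, align 1) → ends 9
refcount at 9 (size 4, align 1) → ends 13
cpu at 13 (size 4, align 1) → ends 17
pid at 17 (size 4, align 1) → ends 21
start_time at 21 (size 28, align 1) → ends 49
uid at 49 (size 4, align 1) → ends 53
prio at 53 (size 2, align 1) → ends 55
total 55 bytes, alignment 1

55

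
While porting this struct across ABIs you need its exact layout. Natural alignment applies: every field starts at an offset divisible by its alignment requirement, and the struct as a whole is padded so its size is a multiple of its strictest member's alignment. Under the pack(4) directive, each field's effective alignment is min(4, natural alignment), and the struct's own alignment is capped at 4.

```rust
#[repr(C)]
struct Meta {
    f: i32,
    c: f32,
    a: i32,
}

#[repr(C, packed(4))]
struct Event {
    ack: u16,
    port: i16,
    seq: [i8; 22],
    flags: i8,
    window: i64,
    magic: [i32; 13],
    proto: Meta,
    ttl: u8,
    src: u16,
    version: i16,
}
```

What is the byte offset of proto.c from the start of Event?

Meta: 0..4  f  (4B, 4-aligned); 4..8  c  (4B, 4-aligned); 8..12  a  (4B, 4-aligned); sizeof = 12, alignof = 4
0..2  ack  (2B, 2-aligned)
2..4  port  (2B, 2-aligned)
4..26  seq  (22B, 1-aligned)
26..27  flags  (1B, 1-aligned)
27..28  -- padding (1B)
28..36  window  (8B, 4-aligned)
36..88  magic  (52B, 4-aligned)
88..100  proto  (12B, 4-aligned)
within Meta: c at 4
88 + 4 = 92

92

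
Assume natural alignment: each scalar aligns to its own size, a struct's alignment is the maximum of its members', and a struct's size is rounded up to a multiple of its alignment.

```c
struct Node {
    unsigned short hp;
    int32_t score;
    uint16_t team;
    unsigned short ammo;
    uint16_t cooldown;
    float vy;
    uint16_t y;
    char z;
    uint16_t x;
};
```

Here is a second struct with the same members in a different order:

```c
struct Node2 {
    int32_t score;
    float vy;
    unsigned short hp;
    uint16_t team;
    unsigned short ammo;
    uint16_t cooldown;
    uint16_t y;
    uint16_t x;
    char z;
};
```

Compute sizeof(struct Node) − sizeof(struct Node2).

hp at 0 (size 2, align 2) → ends 2
pad 2 to align 4 for score
score at 4 (size 4, align 4) → ends 8
team at 8 (size 2, align 2) → ends 10
ammo at 10 (size 2, align 2) → ends 12
cooldown at 12 (size 2, align 2) → ends 14
pad 2 to align 4 for vy
vy at 16 (size 4, align 4) → ends 20
y at 20 (size 2, align 2) → ends 22
z at 22 (size 1, align 1) → ends 23
pad 1 to align 2 for x
x at 24 (size 2, align 2) → ends 26
tail pad 2 to reach multiple of 4
total 28 bytes, alignment 4
— Node2 —
score at 0 (size 4, align 4) → ends 4
vy at 4 (size 4, align 4) → ends 8
hp at 8 (size 2, align 2) → ends 10
team at 10 (size 2, align 2) → ends 12
ammo at 12 (size 2, align 2) → ends 14
cooldown at 14 (size 2, align 2) → ends 16
y at 16 (size 2, align 2) → ends 18
x at 18 (size 2, align 2) → ends 20
z at 20 (size 1, align 1) → ends 21
tail pad 3 to reach multiple of 4
total 24 bytes, alignment 4
28 − 24 = 4

4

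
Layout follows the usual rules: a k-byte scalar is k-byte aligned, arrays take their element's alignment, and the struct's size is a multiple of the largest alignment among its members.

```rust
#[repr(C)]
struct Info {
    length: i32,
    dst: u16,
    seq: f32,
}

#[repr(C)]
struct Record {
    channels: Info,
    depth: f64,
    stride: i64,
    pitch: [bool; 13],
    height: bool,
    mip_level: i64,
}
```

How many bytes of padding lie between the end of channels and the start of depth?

4

Info: @0: length [4B, align 4] → 4; @4: dst [2B, align 2] → 6; +2 pad (align 4); @8: seq [4B, align 4] → 12; size 12, align 4
@0: channels [12B, align 4] → 12
+4 pad (align 8)
@16: depth [8B, align 8] → 24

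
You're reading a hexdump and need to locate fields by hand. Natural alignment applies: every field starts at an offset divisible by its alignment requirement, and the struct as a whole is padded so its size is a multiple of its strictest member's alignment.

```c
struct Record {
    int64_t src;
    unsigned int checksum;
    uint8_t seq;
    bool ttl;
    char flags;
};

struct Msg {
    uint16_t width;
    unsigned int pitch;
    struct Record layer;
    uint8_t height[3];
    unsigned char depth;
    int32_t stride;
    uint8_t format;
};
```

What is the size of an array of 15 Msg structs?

Record: src at 0 (size 8, align 8) → ends 8; checksum at 8 (size 4, align 4) → ends 12; seq at 12 (size 1, align 1) → ends 13; ttl at 13 (size 1, align 1) → ends 14; flags at 14 (size 1, align 1) → ends 15; tail pad 1 to reach multiple of 8; total 16 bytes, alignment 8
width at 0 (size 2, align 2) → ends 2
pad 2 to align 4 for pitch
pitch at 4 (size 4, align 4) → ends 8
layer at 8 (size 16, align 8) → ends 24
height at 24 (size 3, align 1) → ends 27
depth at 27 (size 1, align 1) → ends 28
stride at 28 (size 4, align 4) → ends 32
format at 32 (size 1, align 1) → ends 33
tail pad 7 to reach multiple of 8
total 40 bytes, alignment 8
array of 15: 15 × 40 = 600

600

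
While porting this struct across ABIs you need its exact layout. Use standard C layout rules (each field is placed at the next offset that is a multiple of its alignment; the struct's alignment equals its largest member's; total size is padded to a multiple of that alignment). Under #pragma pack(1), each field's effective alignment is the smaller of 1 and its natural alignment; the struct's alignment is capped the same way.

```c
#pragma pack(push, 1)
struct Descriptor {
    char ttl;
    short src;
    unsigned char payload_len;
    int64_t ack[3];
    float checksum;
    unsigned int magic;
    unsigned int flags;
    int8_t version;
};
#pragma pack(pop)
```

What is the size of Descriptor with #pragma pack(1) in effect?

41

0..1  ttl  (1B, 1-aligned)
1..3  src  (2B, 1-aligned)
3..4  payload_len  (1B, 1-aligned)
4..28  ack  (24B, 1-aligned)
28..32  checksum  (4B, 1-aligned)
32..36  magic  (4B, 1-aligned)
36..40  flags  (4B, 1-aligned)
40..41  version  (1B, 1-aligned)
sizeof = 41, alignof = 1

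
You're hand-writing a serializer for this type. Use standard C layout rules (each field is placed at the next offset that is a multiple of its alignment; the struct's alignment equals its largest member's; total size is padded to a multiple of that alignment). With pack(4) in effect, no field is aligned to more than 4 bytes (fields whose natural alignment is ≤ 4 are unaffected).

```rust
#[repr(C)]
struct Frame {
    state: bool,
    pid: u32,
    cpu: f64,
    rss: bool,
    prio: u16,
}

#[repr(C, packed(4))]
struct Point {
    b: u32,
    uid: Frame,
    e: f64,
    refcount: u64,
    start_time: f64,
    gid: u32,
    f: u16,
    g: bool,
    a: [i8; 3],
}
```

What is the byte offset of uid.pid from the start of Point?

8

Frame: @0: state [1B, align 1] → 1; +3 pad (align 4); @4: pid [4B, align 4] → 8; @8: cpu [8B, align 8] → 16; @16: rss [1B, align 1] → 17; +1 pad (align 2); @18: prio [2B, align 2] → 20; +4 tail pad (align 8); size 24, align 8
@0: b [4B, align 4] → 4
@4: uid [24B, align 4] → 28
within Frame: pid at 4
4 + 4 = 8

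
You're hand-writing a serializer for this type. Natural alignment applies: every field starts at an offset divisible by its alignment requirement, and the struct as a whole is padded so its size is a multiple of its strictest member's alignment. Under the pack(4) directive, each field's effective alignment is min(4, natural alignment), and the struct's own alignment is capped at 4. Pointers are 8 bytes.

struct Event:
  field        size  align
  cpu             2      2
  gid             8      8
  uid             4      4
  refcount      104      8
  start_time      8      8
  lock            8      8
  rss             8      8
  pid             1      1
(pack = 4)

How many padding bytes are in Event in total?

@0: cpu [2B, align 2] → 2
+2 pad (align 4)
@4: gid [8B, align 4] → 12
@12: uid [4B, align 4] → 16
@16: refcount [104B, align 4] → 120
@120: start_time [8B, align 4] → 128
@128: lock [8B, align 4] → 136
@136: rss [8B, align 4] → 144
@144: pid [1B, align 1] → 145
+3 tail pad (align 4)
size 148, align 4
data bytes 143, size 148 → padding 5

5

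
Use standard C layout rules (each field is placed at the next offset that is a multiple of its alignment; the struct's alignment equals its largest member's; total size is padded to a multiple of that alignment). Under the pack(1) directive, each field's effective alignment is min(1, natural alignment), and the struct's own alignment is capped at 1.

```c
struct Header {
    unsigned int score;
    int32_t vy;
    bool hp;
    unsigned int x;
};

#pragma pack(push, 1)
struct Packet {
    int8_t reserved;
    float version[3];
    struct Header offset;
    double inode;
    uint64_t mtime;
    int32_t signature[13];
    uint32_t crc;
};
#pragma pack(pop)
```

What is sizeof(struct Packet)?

Header: @0: score [4B, align 4] → 4; @4: vy [4B, align 4] → 8; @8: hp [1B, align 1] → 9; +3 pad (align 4); @12: x [4B, align 4] → 16; size 16, align 4
@0: reserved [1B, align 1] → 1
@1: version [12B, align 1] → 13
@13: offset [16B, align 1] → 29
@29: inode [8B, align 1] → 37
@37: mtime [8B, align 1] → 45
@45: signature [52B, align 1] → 97
@97: crc [4B, align 1] → 101
size 101, align 1

101 bytes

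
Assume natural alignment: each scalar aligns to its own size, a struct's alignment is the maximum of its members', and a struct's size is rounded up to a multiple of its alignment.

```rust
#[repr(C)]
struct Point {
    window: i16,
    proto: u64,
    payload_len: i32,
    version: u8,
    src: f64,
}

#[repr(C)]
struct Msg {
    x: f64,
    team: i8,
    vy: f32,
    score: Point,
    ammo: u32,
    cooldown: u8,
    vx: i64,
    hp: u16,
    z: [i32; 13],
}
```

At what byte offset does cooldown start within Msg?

Point: 0..2  window  (2B, 2-aligned); 2..8  -- padding (6B); 8..16  proto  (8B, 8-aligned); 16..20  payload_len  (4B, 4-aligned); 20..21  version  (1B, 1-aligned); 21..24  -- padding (3B); 24..32  src  (8B, 8-aligned); sizeof = 32, alignof = 8
0..8  x  (8B, 8-aligned)
8..9  team  (1B, 1-aligned)
9..12  -- padding (3B)
12..16  vy  (4B, 4-aligned)
16..48  score  (32B, 8-aligned)
48..52  ammo  (4B, 4-aligned)
52..53  cooldown  (1B, 1-aligned)

52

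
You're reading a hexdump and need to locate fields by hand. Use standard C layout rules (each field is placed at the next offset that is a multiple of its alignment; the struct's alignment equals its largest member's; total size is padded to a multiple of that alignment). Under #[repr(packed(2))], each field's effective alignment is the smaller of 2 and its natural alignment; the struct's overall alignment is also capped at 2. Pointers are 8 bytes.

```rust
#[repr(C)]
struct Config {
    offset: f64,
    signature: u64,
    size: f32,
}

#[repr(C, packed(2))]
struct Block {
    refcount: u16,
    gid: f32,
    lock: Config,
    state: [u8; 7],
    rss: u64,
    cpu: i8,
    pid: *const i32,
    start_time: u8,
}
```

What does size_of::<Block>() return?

Config: 0..8  offset  (8B, 8-aligned); 8..16  signature  (8B, 8-aligned); 16..20  size  (4B, 4-aligned); 20..24  -- tail padding (4B); sizeof = 24, alignof = 8
0..2  refcount  (2B, 2-aligned)
2..6  gid  (4B, 2-aligned)
6..30  lock  (24B, 2-aligned)
30..37  state  (7B, 1-aligned)
37..38  -- padding (1B)
38..46  rss  (8B, 2-aligned)
46..47  cpu  (1B, 1-aligned)
47..48  -- padding (1B)
48..56  pid  (8B, 2-aligned)
56..57  start_time  (1B, 1-aligned)
57..58  -- tail padding (1B)
sizeof = 58, alignof = 2

58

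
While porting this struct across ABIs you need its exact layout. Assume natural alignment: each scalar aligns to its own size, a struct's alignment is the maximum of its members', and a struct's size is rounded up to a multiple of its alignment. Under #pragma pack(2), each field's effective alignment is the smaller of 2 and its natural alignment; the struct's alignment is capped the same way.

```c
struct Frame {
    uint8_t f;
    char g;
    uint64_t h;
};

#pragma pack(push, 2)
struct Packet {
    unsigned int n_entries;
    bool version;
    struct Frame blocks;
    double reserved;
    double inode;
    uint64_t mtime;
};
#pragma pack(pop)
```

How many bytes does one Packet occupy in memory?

Frame: f at 0 (size 1, align 1) → ends 1; g at 1 (size 1, align 1) → ends 2; pad 6 to align 8 for h; h at 8 (size 8, align 8) → ends 16; total 16 bytes, alignment 8
n_entries at 0 (size 4, align 2) → ends 4
version at 4 (size 1, align 1) → ends 5
pad 1 to align 2 for blocks
blocks at 6 (size 16, align 2) → ends 22
reserved at 22 (size 8, align 2) → ends 30
inode at 30 (size 8, align 2) → ends 38
mtime at 38 (size 8, align 2) → ends 46
total 46 bytes, alignment 2

46 bytes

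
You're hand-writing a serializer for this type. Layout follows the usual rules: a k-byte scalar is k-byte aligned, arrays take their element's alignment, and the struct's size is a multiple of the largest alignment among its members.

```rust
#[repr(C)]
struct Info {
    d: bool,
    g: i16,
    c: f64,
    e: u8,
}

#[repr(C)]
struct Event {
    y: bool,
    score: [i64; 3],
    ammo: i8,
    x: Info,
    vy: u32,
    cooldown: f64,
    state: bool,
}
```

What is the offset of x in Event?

40

Info: d at 0 (size 1, align 1) → ends 1; pad 1 to align 2 for g; g at 2 (size 2, align 2) → ends 4; pad 4 to align 8 for c; c at 8 (size 8, align 8) → ends 16; e at 16 (size 1, align 1) → ends 17; tail pad 7 to reach multiple of 8; total 24 bytes, alignment 8
y at 0 (size 1, align 1) → ends 1
pad 7 to align 8 for score
score at 8 (size 24, align 8) → ends 32
ammo at 32 (size 1, align 1) → ends 33
pad 7 to align 8 for x
x at 40 (size 24, align 8) → ends 64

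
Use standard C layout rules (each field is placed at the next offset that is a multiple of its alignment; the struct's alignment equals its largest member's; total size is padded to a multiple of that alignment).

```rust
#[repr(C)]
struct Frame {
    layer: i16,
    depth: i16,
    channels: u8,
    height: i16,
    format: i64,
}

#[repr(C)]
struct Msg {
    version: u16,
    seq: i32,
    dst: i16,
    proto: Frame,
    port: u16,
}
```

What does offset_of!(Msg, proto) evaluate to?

Frame: layer at 0 (size 2, align 2) → ends 2; depth at 2 (size 2, align 2) → ends 4; channels at 4 (size 1, align 1) → ends 5; pad 1 to align 2 for height; height at 6 (size 2, align 2) → ends 8; format at 8 (size 8, align 8) → ends 16; total 16 bytes, alignment 8
version at 0 (size 2, align 2) → ends 2
pad 2 to align 4 for seq
seq at 4 (size 4, align 4) → ends 8
dst at 8 (size 2, align 2) → ends 10
pad 6 to align 8 for proto
proto at 16 (size 16, align 8) → ends 32

16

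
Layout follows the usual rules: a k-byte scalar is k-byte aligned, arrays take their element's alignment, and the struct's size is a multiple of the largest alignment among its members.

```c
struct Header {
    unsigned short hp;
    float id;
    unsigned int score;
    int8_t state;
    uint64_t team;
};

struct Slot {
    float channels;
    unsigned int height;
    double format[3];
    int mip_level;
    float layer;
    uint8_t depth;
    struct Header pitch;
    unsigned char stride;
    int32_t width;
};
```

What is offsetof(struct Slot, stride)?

72

Header: 0..2  hp  (2B, 2-aligned); 2..4  -- padding (2B); 4..8  id  (4B, 4-aligned); 8..12  score  (4B, 4-aligned); 12..13  state  (1B, 1-aligned); 13..16  -- padding (3B); 16..24  team  (8B, 8-aligned); sizeof = 24, alignof = 8
0..4  channels  (4B, 4-aligned)
4..8  height  (4B, 4-aligned)
8..32  format  (24B, 8-aligned)
32..36  mip_level  (4B, 4-aligned)
36..40  layer  (4B, 4-aligned)
40..41  depth  (1B, 1-aligned)
41..48  -- padding (7B)
48..72  pitch  (24B, 8-aligned)
72..73  stride  (1B, 1-aligned)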